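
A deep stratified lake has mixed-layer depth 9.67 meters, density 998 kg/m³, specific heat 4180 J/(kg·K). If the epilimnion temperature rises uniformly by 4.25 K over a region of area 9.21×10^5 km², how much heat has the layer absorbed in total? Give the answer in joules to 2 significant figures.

1.6×10^20 J

Areal heat capacity C = ρ c_p D = 998 × 4180 × 9.67 = 4.03×10^7 J m⁻² K⁻¹.
Heat per unit area: q = C ΔT = 4.03×10^7 × 4.25 = 1.71×10^8 J/m².
Total heat: Q = q × A = 1.71×10^8 × (9.21×10^5 × 10⁶ m²) = 1.58×10^20 J.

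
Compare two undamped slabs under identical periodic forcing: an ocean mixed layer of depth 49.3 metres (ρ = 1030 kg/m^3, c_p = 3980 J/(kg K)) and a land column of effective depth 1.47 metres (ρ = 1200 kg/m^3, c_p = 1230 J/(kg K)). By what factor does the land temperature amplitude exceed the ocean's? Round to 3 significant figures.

93.1

C_ocean = 1030 × 3980 × 49.3 = 2.02×10^8 J/(m²·K).
C_land = 1200 × 1230 × 1.47 = 2.17×10^6 J/(m²·K).
Undamped amplitude ∝ 1/C, so A_land/A_ocean = C_ocean/C_land = 93.1.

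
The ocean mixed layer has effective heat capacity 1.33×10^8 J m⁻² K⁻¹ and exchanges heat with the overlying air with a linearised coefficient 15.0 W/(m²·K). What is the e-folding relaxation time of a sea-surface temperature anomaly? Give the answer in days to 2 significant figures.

100 days

Areal heat capacity C = 1.33×10^8 J m⁻² K⁻¹ (given).
Relaxation time τ = C / λ = 1.33×10^8 / 15.0 = 8.87×10^6 s.
In days: 8.87×10^6 s / (86400 s/day) = 103 days.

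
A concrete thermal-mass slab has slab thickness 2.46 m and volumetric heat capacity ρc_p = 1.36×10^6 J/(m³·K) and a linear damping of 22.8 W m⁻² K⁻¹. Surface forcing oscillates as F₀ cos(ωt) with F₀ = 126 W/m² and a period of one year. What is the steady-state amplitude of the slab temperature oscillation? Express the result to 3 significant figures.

Areal heat capacity C = ρc_p × D = 1.36×10^6 × 2.46 = 3.35×10^6 J/(m²·K).
Angular frequency ω = 2π / T = 2π / 3.15×10^7 s = 1.99×10^-7 s⁻¹.
√((Cω)² + λ²) = √((0.667)² + 22.8²) = 22.8 W/(m²·K).
Amplitude A = F₀ / √((Cω)²+λ²) = 126 / 22.8 = 5.52 K.

5.52 K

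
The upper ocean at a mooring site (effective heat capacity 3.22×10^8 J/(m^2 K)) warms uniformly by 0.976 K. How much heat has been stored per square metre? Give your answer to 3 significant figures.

3.14×10^8

Areal heat capacity C = 3.22×10^8 J/(m^2 K) (given).
ΔQ = C ΔT = 3.22×10^8 × 0.976 = 3.14×10^8 J/m².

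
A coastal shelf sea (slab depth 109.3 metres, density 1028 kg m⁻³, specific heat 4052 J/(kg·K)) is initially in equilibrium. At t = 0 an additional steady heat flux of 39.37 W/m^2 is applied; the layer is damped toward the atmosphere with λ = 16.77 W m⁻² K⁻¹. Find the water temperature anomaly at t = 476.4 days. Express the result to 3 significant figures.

1.83 K

Areal heat capacity C = ρ c_p D = 1028 × 4052 × 109.3 = 4.55×10^8 J/(m^2 K).
τ = C / λ = 4.55×10^8 / 16.77 = 2.71×10^7 s.
Equilibrium anomaly ΔT_eq = F / λ = 39.37 / 16.77 = 2.35 K.
t = 476.4 days = 4.12×10^7 s, so t/τ = 1.52.
ΔT(t) = ΔT_eq (1 − e^(−t/τ)) = 2.35 × (1 − e^−1.52) = 1.83 K.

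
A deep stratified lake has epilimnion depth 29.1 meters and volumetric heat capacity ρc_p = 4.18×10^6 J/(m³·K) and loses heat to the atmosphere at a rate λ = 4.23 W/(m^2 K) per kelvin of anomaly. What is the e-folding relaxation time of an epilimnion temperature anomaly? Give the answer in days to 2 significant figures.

Areal heat capacity C = ρc_p × D = 4.18×10^6 × 29.1 = 1.22×10^8 J m⁻² K⁻¹.
Relaxation time τ = C / λ = 1.22×10^8 / 4.23 = 2.88×10^7 s.
In days: 2.88×10^7 s / (86400 s/day) = 333 days.

330 days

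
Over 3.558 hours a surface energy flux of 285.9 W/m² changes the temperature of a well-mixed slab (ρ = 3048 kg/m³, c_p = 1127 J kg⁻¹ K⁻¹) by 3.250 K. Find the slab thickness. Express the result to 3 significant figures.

Heat input Q = F Δt = 285.9 × 12800 s = 3.66×10^6 J/m².
Required areal heat capacity C = Q / ΔT = 1.13×10^6 J/(m²·K).
Depth D = C / (ρ c_p) = 1.13×10^6 / (3048 × 1127) = 0.328 m.

0.328 m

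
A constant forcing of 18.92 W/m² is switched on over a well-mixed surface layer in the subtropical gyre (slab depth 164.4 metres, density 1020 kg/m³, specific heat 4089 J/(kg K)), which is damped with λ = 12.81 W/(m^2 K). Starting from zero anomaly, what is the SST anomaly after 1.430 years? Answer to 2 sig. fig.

0.84 K

Areal heat capacity C = ρ c_p D = 1020 × 4089 × 164.4 = 6.86×10^8 J m⁻² K⁻¹.
τ = C / λ = 6.86×10^8 / 12.81 = 5.35×10^7 s.
Equilibrium anomaly ΔT_eq = F / λ = 18.92 / 12.81 = 1.48 K.
t = 1.430 years = 4.51×10^7 s, so t/τ = 0.843.
ΔT(t) = ΔT_eq (1 − e^(−t/τ)) = 1.48 × (1 − e^−0.843) = 0.841 K.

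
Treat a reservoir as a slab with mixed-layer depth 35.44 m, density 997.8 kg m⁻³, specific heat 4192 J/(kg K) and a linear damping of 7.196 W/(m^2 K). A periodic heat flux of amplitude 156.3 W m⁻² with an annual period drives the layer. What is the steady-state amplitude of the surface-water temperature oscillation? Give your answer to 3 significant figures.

Areal heat capacity C = ρ c_p D = 997.8 × 4192 × 35.44 = 1.48×10^8 J/(m²·K).
Angular frequency ω = 2π / T = 2π / 3.15×10^7 s = 1.99×10^-7 s⁻¹.
√((Cω)² + λ²) = √((29.5)² + 7.196²) = 30.4 W/(m²·K).
Amplitude A = F₀ / √((Cω)²+λ²) = 156.3 / 30.4 = 5.14 K.

5.14 K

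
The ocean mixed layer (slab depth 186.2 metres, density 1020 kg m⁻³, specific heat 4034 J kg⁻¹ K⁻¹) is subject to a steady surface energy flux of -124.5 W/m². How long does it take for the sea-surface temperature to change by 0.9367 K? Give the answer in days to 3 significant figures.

66.7 days

Areal heat capacity C = ρ c_p D = 1020 × 4034 × 186.2 = 7.66×10^8 J m⁻² K⁻¹.
Time required: Δt = C ΔT / F = 7.66×10^8 × -0.9367 / -124.5 = 5.76×10^6 s.
In days: 5.76×10^6 s / (86400 s/day) = 66.7 days.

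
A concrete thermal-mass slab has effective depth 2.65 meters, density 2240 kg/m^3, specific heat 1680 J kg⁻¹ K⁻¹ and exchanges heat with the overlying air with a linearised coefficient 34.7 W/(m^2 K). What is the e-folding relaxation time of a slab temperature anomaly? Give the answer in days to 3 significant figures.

Areal heat capacity C = ρ c_p D = 2240 × 1680 × 2.65 = 9.97×10^6 J m⁻² K⁻¹.
Relaxation time τ = C / λ = 9.97×10^6 / 34.7 = 2.87×10^5 s.
In days: 2.87×10^5 s / (86400 s/day) = 3.33 days.

3.33 days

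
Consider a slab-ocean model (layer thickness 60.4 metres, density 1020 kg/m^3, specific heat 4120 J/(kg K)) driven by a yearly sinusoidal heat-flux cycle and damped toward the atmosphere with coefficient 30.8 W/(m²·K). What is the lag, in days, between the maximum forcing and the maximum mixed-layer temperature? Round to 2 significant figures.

Areal heat capacity C = ρ c_p D = 1020 × 4120 × 60.4 = 2.54×10^8 J/(m²·K).
ω = 2π / 3.15×10^7 s = 1.99×10^-7 s⁻¹.
Phase lag φ = arctan(Cω/λ) = arctan(50.6/30.8) = 1.02 rad.
Time lag = φ / ω = 1.02 / 1.99×10^-7 = 5.14×10^6 s = 59.5 days.

59 days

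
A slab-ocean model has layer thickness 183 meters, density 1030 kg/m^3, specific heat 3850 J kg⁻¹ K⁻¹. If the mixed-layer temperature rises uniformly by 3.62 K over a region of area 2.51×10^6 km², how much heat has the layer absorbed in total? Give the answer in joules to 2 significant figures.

6.6×10^21 J

Areal heat capacity C = ρ c_p D = 1030 × 3850 × 183 = 7.26×10^8 J/(m²·K).
Heat per unit area: q = C ΔT = 7.26×10^8 × 3.62 = 2.63×10^9 J/m².
Total heat: Q = q × A = 2.63×10^9 × (2.51×10^6 × 10⁶ m²) = 6.59×10^21 J.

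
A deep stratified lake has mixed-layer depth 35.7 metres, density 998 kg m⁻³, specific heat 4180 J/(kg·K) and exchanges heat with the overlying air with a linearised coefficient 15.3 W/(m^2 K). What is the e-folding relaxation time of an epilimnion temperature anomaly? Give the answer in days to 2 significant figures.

110 days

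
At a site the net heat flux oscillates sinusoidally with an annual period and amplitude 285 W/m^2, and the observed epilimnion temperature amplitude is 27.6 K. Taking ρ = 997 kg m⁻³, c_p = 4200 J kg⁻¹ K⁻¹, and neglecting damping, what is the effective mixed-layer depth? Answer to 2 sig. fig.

12 m

ω = 2π / 3.15×10^7 s = 1.99×10^-7 s⁻¹.
Required C = F₀ / (A ω) = 285 / (27.6 × 1.99×10^-7) = 5.18×10^7 J/(m²·K).
D = C / (ρ c_p) = 5.18×10^7 / (997 × 4200) = 12.4 m.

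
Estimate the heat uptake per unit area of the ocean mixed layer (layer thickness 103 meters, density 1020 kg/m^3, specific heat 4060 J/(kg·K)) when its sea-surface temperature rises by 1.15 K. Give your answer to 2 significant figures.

4.9×10^8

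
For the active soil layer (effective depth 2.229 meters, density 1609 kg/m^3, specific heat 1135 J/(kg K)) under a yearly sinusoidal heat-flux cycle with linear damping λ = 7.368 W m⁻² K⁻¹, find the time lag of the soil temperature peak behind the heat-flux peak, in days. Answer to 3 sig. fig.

6.37 days

Areal heat capacity C = ρ c_p D = 1609 × 1135 × 2.229 = 4.07×10^6 J m⁻² K⁻¹.
ω = 2π / 3.15×10^7 s = 1.99×10^-7 s⁻¹.
Phase lag φ = arctan(Cω/λ) = arctan(0.811/7.368) = 0.110 rad.
Time lag = φ / ω = 0.110 / 1.99×10^-7 = 5.50×10^5 s = 6.37 days.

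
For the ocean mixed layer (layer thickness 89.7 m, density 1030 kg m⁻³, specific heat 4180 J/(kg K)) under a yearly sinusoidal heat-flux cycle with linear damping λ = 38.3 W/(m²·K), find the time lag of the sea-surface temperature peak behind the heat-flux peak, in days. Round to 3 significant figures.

Areal heat capacity C = ρ c_p D = 1030 × 4180 × 89.7 = 3.86×10^8 J/(m^2 K).
ω = 2π / 3.15×10^7 s = 1.99×10^-7 s⁻¹.
Phase lag φ = arctan(Cω/λ) = arctan(76.9/38.3) = 1.11 rad.
Time lag = φ / ω = 1.11 / 1.99×10^-7 = 5.57×10^6 s = 64.4 days.

64.4 days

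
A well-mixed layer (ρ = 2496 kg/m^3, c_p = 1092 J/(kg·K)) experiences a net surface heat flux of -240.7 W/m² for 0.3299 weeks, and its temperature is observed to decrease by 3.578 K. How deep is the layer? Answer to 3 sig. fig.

4.92 m

Heat input Q = F Δt = -240.7 × 2.00×10^5 s = -4.80×10^7 J/m².
Required areal heat capacity C = Q / ΔT = 1.34×10^7 J/(m²·K).
Depth D = C / (ρ c_p) = 1.34×10^7 / (2496 × 1092) = 4.92 m.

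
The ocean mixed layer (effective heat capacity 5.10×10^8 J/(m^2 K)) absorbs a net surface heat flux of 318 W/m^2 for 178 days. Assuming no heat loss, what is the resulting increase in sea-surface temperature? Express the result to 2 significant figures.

Areal heat capacity C = 5.10×10^8 J/(m^2 K) (given).
Net heat input Q = F Δt = 318 × (178 days × 86400 s/day) = 4.89×10^9 J/m².
ΔT = Q / C = 4.89×10^9 / 5.10×10^8 = 9.59 K.

9.6 K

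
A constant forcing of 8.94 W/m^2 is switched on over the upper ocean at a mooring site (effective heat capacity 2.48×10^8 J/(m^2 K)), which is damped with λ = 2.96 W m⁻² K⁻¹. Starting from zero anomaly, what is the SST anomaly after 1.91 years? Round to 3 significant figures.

1.55 K

Areal heat capacity C = 2.48×10^8 J/(m^2 K) (given).
τ = C / λ = 2.48×10^8 / 2.96 = 8.38×10^7 s.
Equilibrium anomaly ΔT_eq = F / λ = 8.94 / 2.96 = 3.02 K.
t = 1.91 years = 6.03×10^7 s, so t/τ = 0.719.
ΔT(t) = ΔT_eq (1 − e^(−t/τ)) = 3.02 × (1 − e^−0.719) = 1.55 K.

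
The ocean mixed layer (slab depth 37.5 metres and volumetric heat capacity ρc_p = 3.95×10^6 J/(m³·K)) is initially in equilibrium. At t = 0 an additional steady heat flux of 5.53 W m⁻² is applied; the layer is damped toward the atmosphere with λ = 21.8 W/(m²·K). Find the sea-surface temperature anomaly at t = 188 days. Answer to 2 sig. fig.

0.23 K

Areal heat capacity C = ρc_p × D = 3.95×10^6 × 37.5 = 1.48×10^8 J/(m^2 K).
τ = C / λ = 1.48×10^8 / 21.8 = 6.79×10^6 s.
Equilibrium anomaly ΔT_eq = F / λ = 5.53 / 21.8 = 0.254 K.
t = 188 days = 1.62×10^7 s, so t/τ = 2.39.
ΔT(t) = ΔT_eq (1 − e^(−t/τ)) = 0.254 × (1 − e^−2.39) = 0.230 K.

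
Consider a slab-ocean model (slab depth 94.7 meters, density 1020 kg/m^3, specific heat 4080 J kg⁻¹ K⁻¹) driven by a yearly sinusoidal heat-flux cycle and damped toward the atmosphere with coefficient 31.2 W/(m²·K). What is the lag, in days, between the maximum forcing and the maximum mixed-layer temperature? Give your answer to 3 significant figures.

69.3 days

Areal heat capacity C = ρ c_p D = 1020 × 4080 × 94.7 = 3.94×10^8 J/(m²·K).
ω = 2π / 3.15×10^7 s = 1.99×10^-7 s⁻¹.
Phase lag φ = arctan(Cω/λ) = arctan(78.5/31.2) = 1.19 rad.
Time lag = φ / ω = 1.19 / 1.99×10^-7 = 5.99×10^6 s = 69.3 days.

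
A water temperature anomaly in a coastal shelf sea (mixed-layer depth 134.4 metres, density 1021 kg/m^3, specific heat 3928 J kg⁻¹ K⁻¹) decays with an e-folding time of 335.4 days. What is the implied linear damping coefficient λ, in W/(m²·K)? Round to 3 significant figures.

Areal heat capacity C = ρ c_p D = 1021 × 3928 × 134.4 = 5.39×10^8 J m⁻² K⁻¹.
τ = 335.4 days = 2.90×10^7 s.
λ = C / τ = 5.39×10^8 / 2.90×10^7 = 18.6 W/(m²·K).

18.6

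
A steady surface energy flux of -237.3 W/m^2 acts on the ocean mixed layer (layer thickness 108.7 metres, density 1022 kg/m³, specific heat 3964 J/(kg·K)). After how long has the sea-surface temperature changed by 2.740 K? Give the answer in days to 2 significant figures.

59 days

Areal heat capacity C = ρ c_p D = 1022 × 3964 × 108.7 = 4.40×10^8 J/(m²·K).
Time required: Δt = C ΔT / F = 4.40×10^8 × -2.740 / -237.3 = 5.08×10^6 s.
In days: 5.08×10^6 s / (86400 s/day) = 58.9 days.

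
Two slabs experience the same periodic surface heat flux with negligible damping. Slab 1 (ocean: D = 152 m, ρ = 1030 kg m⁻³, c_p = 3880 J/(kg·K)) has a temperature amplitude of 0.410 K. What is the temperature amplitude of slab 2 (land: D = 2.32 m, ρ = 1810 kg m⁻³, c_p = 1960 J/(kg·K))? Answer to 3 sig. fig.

C_ocean = 6.07×10^8 J/(m²·K); C_land = 8.23×10^6 J/(m²·K).
A ∝ 1/C ⇒ A_land = A_ocean × C_ocean/C_land = 0.410 × 73.8 = 30.3 K.

30.3 K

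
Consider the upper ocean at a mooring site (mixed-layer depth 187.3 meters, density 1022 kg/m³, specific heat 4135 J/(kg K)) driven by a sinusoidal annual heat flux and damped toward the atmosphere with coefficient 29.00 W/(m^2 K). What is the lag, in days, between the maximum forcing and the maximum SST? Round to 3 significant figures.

80.7 days

Areal heat capacity C = ρ c_p D = 1022 × 4135 × 187.3 = 7.92×10^8 J m⁻² K⁻¹.
ω = 2π / 3.15×10^7 s = 1.99×10^-7 s⁻¹.
Phase lag φ = arctan(Cω/λ) = arctan(158/29.00) = 1.39 rad.
Time lag = φ / ω = 1.39 / 1.99×10^-7 = 6.97×10^6 s = 80.7 days.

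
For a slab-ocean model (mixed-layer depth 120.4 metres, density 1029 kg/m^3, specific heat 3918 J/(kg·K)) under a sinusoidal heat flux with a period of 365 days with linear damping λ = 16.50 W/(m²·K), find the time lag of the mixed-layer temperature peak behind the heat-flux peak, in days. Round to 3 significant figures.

81.4 days

Areal heat capacity C = ρ c_p D = 1029 × 3918 × 120.4 = 4.85×10^8 J m⁻² K⁻¹.
ω = 2π / 3.15×10^7 s = 1.99×10^-7 s⁻¹.
Phase lag φ = arctan(Cω/λ) = arctan(96.7/16.50) = 1.40 rad.
Time lag = φ / ω = 1.40 / 1.99×10^-7 = 7.04×10^6 s = 81.4 days.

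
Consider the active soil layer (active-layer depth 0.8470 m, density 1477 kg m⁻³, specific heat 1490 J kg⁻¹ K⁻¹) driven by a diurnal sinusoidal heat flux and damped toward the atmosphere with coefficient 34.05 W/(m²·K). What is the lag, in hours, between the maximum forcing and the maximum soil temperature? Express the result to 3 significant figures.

5.06 hours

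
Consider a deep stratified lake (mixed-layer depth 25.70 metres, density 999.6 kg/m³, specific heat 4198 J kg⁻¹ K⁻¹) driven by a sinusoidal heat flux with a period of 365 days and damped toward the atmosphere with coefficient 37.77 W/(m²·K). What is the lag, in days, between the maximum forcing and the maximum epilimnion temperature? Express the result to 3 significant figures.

30.0 days

Areal heat capacity C = ρ c_p D = 999.6 × 4198 × 25.70 = 1.08×10^8 J/(m²·K).
ω = 2π / 3.15×10^7 s = 1.99×10^-7 s⁻¹.
Phase lag φ = arctan(Cω/λ) = arctan(21.5/37.77) = 0.517 rad.
Time lag = φ / ω = 0.517 / 1.99×10^-7 = 2.60×10^6 s = 30.0 days.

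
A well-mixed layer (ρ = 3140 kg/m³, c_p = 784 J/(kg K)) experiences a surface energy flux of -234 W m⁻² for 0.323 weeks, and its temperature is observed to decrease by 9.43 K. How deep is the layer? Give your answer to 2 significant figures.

2.0 m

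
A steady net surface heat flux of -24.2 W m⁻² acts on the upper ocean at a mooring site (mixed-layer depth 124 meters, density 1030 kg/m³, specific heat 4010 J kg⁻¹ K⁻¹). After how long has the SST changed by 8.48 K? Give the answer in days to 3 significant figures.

2080 days

Areal heat capacity C = ρ c_p D = 1030 × 4010 × 124 = 5.12×10^8 J/(m²·K).
Time required: Δt = C ΔT / F = 5.12×10^8 × -8.48 / -24.2 = 1.79×10^8 s.
In days: 1.79×10^8 s / (86400 s/day) = 2080 days.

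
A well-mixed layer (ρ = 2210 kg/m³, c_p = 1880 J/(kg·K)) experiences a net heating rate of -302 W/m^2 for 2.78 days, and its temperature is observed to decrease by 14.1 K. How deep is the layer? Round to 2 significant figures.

Heat input Q = F Δt = -302 × 2.40×10^5 s = -7.25×10^7 J/m².
Required areal heat capacity C = Q / ΔT = 5.14×10^6 J/(m²·K).
Depth D = C / (ρ c_p) = 5.14×10^6 / (2210 × 1880) = 1.24 m.

1.2 m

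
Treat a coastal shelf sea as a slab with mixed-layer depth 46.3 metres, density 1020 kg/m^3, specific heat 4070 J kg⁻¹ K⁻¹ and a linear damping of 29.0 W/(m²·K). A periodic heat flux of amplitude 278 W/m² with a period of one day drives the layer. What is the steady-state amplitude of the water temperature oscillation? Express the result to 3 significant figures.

Areal heat capacity C = ρ c_p D = 1020 × 4070 × 46.3 = 1.92×10^8 J m⁻² K⁻¹.
Angular frequency ω = 2π / T = 2π / 86400 s = 7.27×10^-5 s⁻¹.
√((Cω)² + λ²) = √((14000)² + 29.0²) = 14000 W/(m²·K).
Amplitude A = F₀ / √((Cω)²+λ²) = 278 / 14000 = 0.0199 K.

0.0199 K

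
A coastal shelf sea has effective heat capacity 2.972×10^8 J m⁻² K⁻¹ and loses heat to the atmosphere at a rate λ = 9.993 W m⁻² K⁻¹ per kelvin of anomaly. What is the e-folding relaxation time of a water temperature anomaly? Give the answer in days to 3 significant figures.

344 days

Areal heat capacity C = 2.972×10^8 J m⁻² K⁻¹ (given).
Relaxation time τ = C / λ = 2.97×10^8 / 9.993 = 2.97×10^7 s.
In days: 2.97×10^7 s / (86400 s/day) = 344 days.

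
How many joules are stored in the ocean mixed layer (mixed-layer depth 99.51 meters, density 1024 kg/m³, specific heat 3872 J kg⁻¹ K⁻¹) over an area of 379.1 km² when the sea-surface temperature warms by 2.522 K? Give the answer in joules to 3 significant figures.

Areal heat capacity C = ρ c_p D = 1024 × 3872 × 99.51 = 3.95×10^8 J m⁻² K⁻¹.
Heat per unit area: q = C ΔT = 3.95×10^8 × 2.522 = 9.95×10^8 J/m².
Total heat: Q = q × A = 9.95×10^8 × (379.1 × 10⁶ m²) = 3.77×10^17 J.

3.77×10^17 J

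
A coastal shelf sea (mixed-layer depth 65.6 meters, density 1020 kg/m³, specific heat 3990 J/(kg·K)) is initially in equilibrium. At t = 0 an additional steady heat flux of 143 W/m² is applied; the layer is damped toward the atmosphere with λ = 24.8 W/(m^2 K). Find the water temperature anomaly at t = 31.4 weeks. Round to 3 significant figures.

4.78 K

Areal heat capacity C = ρ c_p D = 1020 × 3990 × 65.6 = 2.67×10^8 J m⁻² K⁻¹.
τ = C / λ = 2.67×10^8 / 24.8 = 1.08×10^7 s.
Equilibrium anomaly ΔT_eq = F / λ = 143 / 24.8 = 5.77 K.
t = 31.4 weeks = 1.90×10^7 s, so t/τ = 1.76.
ΔT(t) = ΔT_eq (1 − e^(−t/τ)) = 5.77 × (1 − e^−1.76) = 4.78 K.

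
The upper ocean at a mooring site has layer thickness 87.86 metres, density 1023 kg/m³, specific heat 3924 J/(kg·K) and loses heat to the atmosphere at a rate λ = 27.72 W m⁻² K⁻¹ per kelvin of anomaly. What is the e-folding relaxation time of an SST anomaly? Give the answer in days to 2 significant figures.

Areal heat capacity C = ρ c_p D = 1023 × 3924 × 87.86 = 3.53×10^8 J/(m^2 K).
Relaxation time τ = C / λ = 3.53×10^8 / 27.72 = 1.27×10^7 s.
In days: 1.27×10^7 s / (86400 s/day) = 147 days.

150 days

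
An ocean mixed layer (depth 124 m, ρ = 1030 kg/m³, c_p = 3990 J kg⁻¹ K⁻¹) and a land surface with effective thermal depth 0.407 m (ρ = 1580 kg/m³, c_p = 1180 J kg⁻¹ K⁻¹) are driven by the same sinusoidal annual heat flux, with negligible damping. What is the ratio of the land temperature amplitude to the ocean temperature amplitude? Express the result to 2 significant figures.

670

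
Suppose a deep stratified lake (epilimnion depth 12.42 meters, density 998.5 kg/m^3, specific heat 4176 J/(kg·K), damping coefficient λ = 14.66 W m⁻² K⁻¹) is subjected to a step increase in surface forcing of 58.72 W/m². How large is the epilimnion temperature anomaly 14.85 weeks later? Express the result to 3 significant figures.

Areal heat capacity C = ρ c_p D = 998.5 × 4176 × 12.42 = 5.18×10^7 J m⁻² K⁻¹.
τ = C / λ = 5.18×10^7 / 14.66 = 3.53×10^6 s.
Equilibrium anomaly ΔT_eq = F / λ = 58.72 / 14.66 = 4.01 K.
t = 14.85 weeks = 8.98×10^6 s, so t/τ = 2.54.
ΔT(t) = ΔT_eq (1 − e^(−t/τ)) = 4.01 × (1 − e^−2.54) = 3.69 K.

3.69 K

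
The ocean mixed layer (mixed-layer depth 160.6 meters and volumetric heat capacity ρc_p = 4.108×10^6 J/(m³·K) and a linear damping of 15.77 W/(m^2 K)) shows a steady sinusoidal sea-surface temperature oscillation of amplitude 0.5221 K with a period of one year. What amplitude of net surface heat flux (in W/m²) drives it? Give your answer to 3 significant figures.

69.1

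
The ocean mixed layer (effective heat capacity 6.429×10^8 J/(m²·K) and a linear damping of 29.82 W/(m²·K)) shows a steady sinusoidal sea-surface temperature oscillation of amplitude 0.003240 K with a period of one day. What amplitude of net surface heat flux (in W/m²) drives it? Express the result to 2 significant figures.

150

Areal heat capacity C = 6.429×10^8 J/(m²·K) (given).
ω = 2π / 86400 s = 7.27×10^-5 s⁻¹.
√((Cω)² + λ²) = √((46800)² + 29.82²) = 46800 W/(m²·K).
F₀ = A × √((Cω)²+λ²) = 0.003240 × 46800 = 151 W/m².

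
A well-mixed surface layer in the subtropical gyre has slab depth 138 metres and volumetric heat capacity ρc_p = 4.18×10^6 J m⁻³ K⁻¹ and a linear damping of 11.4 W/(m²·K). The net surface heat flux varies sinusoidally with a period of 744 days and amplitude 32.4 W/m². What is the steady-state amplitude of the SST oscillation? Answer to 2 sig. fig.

0.56 K

Areal heat capacity C = ρc_p × D = 4.18×10^6 × 138 = 5.77×10^8 J/(m^2 K).
Angular frequency ω = 2π / T = 2π / 6.43×10^7 s = 9.77×10^-8 s⁻¹.
√((Cω)² + λ²) = √((56.4)² + 11.4²) = 57.5 W/(m²·K).
Amplitude A = F₀ / √((Cω)²+λ²) = 32.4 / 57.5 = 0.563 K.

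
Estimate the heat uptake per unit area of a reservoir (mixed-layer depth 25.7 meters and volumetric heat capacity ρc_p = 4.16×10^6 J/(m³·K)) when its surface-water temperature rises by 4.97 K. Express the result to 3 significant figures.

5.31×10^8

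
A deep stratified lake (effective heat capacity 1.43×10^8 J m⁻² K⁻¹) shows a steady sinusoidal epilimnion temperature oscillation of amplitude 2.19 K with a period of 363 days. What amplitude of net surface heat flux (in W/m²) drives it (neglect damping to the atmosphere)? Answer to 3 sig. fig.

Areal heat capacity C = 1.43×10^8 J m⁻² K⁻¹ (given).
ω = 2π / 3.14×10^7 s = 2.00×10^-7 s⁻¹.
Cω = 1.43×10^8 × 2.00×10^-7 = 28.6 W/(m²·K).
F₀ = A × Cω = 2.19 × 28.6 = 62.7 W/m².

62.7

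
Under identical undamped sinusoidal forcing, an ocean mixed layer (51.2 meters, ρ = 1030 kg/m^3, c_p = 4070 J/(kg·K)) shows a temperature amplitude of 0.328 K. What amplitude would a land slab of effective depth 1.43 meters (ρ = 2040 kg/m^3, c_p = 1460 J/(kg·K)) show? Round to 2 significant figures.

17 K

C_ocean = 2.15×10^8 J/(m²·K); C_land = 4.26×10^6 J/(m²·K).
A ∝ 1/C ⇒ A_land = A_ocean × C_ocean/C_land = 0.328 × 50.4 = 16.5 K.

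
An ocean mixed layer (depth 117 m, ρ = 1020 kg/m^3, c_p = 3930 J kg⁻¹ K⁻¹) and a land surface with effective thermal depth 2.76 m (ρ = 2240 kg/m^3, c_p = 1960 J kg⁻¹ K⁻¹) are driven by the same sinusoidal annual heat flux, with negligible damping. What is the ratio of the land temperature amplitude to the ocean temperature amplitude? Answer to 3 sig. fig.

C_ocean = 1020 × 3930 × 117 = 4.69×10^8 J/(m²·K).
C_land = 2240 × 1960 × 2.76 = 1.21×10^7 J/(m²·K).
Undamped amplitude ∝ 1/C, so A_land/A_ocean = C_ocean/C_land = 38.7.

38.7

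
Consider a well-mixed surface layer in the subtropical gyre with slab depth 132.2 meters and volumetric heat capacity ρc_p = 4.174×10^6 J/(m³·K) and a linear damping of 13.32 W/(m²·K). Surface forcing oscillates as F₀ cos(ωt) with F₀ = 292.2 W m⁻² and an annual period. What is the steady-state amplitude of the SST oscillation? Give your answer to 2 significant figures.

2.6 K

Areal heat capacity C = ρc_p × D = 4.174×10^6 × 132.2 = 5.52×10^8 J/(m²·K).
Angular frequency ω = 2π / T = 2π / 3.15×10^7 s = 1.99×10^-7 s⁻¹.
√((Cω)² + λ²) = √((110)² + 13.32²) = 111 W/(m²·K).
Amplitude A = F₀ / √((Cω)²+λ²) = 292.2 / 111 = 2.64 K.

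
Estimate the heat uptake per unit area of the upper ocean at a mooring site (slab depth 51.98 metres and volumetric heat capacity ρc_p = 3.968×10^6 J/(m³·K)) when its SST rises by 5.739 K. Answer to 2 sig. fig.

1.2×10^9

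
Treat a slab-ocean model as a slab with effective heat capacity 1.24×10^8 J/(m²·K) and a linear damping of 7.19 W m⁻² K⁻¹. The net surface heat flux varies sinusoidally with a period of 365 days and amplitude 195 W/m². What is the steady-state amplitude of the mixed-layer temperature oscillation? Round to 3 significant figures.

Areal heat capacity C = 1.24×10^8 J/(m²·K) (given).
Angular frequency ω = 2π / T = 2π / 3.15×10^7 s = 1.99×10^-7 s⁻¹.
√((Cω)² + λ²) = √((24.7)² + 7.19²) = 25.7 W/(m²·K).
Amplitude A = F₀ / √((Cω)²+λ²) = 195 / 25.7 = 7.58 K.

7.58 K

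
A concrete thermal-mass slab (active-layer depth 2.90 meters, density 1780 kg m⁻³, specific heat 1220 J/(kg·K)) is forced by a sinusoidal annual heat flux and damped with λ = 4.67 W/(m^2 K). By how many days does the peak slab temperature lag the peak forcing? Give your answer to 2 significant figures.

Areal heat capacity C = ρ c_p D = 1780 × 1220 × 2.90 = 6.30×10^6 J/(m^2 K).
ω = 2π / 3.15×10^7 s = 1.99×10^-7 s⁻¹.
Phase lag φ = arctan(Cω/λ) = arctan(1.25/4.67) = 0.262 rad.
Time lag = φ / ω = 0.262 / 1.99×10^-7 = 1.32×10^6 s = 15.2 days.

15 days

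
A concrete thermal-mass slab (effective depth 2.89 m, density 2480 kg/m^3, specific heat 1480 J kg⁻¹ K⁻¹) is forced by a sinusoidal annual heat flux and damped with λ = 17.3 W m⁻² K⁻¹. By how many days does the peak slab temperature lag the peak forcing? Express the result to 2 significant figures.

Areal heat capacity C = ρ c_p D = 2480 × 1480 × 2.89 = 1.06×10^7 J m⁻² K⁻¹.
ω = 2π / 3.15×10^7 s = 1.99×10^-7 s⁻¹.
Phase lag φ = arctan(Cω/λ) = arctan(2.11/17.3) = 0.122 rad.
Time lag = φ / ω = 0.122 / 1.99×10^-7 = 6.10×10^5 s = 7.06 days.

7.1 days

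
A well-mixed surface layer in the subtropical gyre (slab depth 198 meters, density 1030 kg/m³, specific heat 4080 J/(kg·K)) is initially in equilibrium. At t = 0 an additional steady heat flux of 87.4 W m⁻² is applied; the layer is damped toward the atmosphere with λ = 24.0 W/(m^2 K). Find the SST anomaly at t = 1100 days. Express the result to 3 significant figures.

3.41 K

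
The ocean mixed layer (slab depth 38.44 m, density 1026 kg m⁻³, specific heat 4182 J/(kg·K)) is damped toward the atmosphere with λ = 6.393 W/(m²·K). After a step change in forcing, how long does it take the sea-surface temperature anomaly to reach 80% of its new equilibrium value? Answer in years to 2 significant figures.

Areal heat capacity C = ρ c_p D = 1026 × 4182 × 38.44 = 1.65×10^8 J/(m^2 K).
τ = C / λ = 1.65×10^8 / 6.393 = 2.58×10^7 s.
Fraction reached: 1 − e^(−t/τ) = 0.80 ⇒ t = −τ ln(1 − 0.80) = τ × 1.61.
t = 4.15×10^7 s = 1.32 years.

1.3 years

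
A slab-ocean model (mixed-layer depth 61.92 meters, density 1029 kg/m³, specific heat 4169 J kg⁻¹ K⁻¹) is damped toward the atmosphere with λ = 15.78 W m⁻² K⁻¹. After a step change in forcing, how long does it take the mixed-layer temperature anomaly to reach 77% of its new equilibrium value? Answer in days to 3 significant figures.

Areal heat capacity C = ρ c_p D = 1029 × 4169 × 61.92 = 2.66×10^8 J/(m^2 K).
τ = C / λ = 2.66×10^8 / 15.78 = 1.68×10^7 s.
Fraction reached: 1 − e^(−t/τ) = 0.77 ⇒ t = −τ ln(1 − 0.77) = τ × 1.47.
t = 2.47×10^7 s = 286 days.

286 days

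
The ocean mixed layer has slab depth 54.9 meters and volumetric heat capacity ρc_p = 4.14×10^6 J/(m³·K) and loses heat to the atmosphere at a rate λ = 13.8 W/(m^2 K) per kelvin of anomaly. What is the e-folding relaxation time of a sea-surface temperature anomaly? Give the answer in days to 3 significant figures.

Areal heat capacity C = ρc_p × D = 4.14×10^6 × 54.9 = 2.27×10^8 J/(m²·K).
Relaxation time τ = C / λ = 2.27×10^8 / 13.8 = 1.65×10^7 s.
In days: 1.65×10^7 s / (86400 s/day) = 191 days.

191 days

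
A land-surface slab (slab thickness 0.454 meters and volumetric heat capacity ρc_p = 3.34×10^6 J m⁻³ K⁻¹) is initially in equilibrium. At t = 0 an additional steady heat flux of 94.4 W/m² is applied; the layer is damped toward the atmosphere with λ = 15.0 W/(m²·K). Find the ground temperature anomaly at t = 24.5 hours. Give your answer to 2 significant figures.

3.7 K

Areal heat capacity C = ρc_p × D = 3.34×10^6 × 0.454 = 1.52×10^6 J/(m^2 K).
τ = C / λ = 1.52×10^6 / 15.0 = 1.01×10^5 s.
Equilibrium anomaly ΔT_eq = F / λ = 94.4 / 15.0 = 6.29 K.
t = 24.5 hours = 88200 s, so t/τ = 0.872.
ΔT(t) = ΔT_eq (1 − e^(−t/τ)) = 6.29 × (1 − e^−0.872) = 3.66 K.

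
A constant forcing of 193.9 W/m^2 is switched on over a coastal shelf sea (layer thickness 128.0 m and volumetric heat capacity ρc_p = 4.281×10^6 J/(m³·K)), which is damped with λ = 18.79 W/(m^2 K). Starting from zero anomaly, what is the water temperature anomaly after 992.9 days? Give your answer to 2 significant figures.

Areal heat capacity C = ρc_p × D = 4.281×10^6 × 128.0 = 5.48×10^8 J/(m^2 K).
τ = C / λ = 5.48×10^8 / 18.79 = 2.92×10^7 s.
Equilibrium anomaly ΔT_eq = F / λ = 193.9 / 18.79 = 10.3 K.
t = 992.9 days = 8.58×10^7 s, so t/τ = 2.94.
ΔT(t) = ΔT_eq (1 − e^(−t/τ)) = 10.3 × (1 − e^−2.94) = 9.77 K.

9.8 K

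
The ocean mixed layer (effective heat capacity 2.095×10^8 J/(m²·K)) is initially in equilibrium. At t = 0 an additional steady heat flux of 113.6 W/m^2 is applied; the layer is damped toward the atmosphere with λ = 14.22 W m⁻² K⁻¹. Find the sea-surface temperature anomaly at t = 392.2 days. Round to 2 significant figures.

7.2 K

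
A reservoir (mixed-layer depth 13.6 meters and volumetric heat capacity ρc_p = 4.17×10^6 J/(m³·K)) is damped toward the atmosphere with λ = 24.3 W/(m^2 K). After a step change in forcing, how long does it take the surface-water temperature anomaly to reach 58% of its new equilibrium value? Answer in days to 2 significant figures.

23 days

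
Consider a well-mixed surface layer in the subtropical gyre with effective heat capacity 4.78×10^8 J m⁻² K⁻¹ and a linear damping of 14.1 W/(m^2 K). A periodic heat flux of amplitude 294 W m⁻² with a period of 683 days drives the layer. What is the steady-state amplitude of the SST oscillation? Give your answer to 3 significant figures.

5.57 K

Areal heat capacity C = 4.78×10^8 J m⁻² K⁻¹ (given).
Angular frequency ω = 2π / T = 2π / 5.90×10^7 s = 1.06×10^-7 s⁻¹.
√((Cω)² + λ²) = √((50.9)² + 14.1²) = 52.8 W/(m²·K).
Amplitude A = F₀ / √((Cω)²+λ²) = 294 / 52.8 = 5.57 K.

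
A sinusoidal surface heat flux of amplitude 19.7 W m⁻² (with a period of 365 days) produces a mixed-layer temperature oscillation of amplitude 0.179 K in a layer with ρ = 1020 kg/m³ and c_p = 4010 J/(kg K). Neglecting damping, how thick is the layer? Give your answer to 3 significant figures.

ω = 2π / 3.15×10^7 s = 1.99×10^-7 s⁻¹.
Required C = F₀ / (A ω) = 19.7 / (0.179 × 1.99×10^-7) = 5.52×10^8 J/(m²·K).
D = C / (ρ c_p) = 5.52×10^8 / (1020 × 4010) = 135 m.

135 m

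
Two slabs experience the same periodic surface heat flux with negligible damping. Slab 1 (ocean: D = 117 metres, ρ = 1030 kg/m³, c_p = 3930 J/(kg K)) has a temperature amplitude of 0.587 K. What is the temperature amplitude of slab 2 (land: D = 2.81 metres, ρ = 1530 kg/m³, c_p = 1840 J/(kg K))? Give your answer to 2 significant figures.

35 K

C_ocean = 4.74×10^8 J/(m²·K); C_land = 7.91×10^6 J/(m²·K).
A ∝ 1/C ⇒ A_land = A_ocean × C_ocean/C_land = 0.587 × 59.9 = 35.1 K.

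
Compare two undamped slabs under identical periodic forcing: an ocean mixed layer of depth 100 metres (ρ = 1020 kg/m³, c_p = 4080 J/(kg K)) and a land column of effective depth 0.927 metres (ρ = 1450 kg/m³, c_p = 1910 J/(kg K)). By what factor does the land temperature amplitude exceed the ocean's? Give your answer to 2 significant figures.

160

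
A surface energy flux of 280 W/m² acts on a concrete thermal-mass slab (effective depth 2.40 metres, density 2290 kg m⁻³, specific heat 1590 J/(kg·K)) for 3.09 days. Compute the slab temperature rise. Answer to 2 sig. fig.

Areal heat capacity C = ρ c_p D = 2290 × 1590 × 2.40 = 8.74×10^6 J m⁻² K⁻¹.
Net heat input Q = F Δt = 280 × (3.09 days × 86400 s/day) = 7.48×10^7 J/m².
ΔT = Q / C = 7.48×10^7 / 8.74×10^6 = 8.55 K.

8.6 K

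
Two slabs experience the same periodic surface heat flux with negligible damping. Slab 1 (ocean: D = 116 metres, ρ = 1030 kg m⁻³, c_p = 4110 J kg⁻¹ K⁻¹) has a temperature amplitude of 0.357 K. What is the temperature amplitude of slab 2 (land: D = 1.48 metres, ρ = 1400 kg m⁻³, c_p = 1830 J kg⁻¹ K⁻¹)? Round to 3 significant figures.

C_ocean = 4.91×10^8 J/(m²·K); C_land = 3.79×10^6 J/(m²·K).
A ∝ 1/C ⇒ A_land = A_ocean × C_ocean/C_land = 0.357 × 130 = 46.2 K.

46.2 K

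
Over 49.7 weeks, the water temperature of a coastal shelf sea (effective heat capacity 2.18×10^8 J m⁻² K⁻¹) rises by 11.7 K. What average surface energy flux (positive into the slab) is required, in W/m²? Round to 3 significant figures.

84.9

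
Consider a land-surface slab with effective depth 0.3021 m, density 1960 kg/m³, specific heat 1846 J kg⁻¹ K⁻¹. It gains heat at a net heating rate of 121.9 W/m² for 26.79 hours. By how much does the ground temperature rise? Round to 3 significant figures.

Areal heat capacity C = ρ c_p D = 1960 × 1846 × 0.3021 = 1.09×10^6 J/(m²·K).
Net heat input Q = F Δt = 121.9 × (26.79 hours × 3600 s/hour) = 1.18×10^7 J/m².
ΔT = Q / C = 1.18×10^7 / 1.09×10^6 = 10.8 K.

10.8 K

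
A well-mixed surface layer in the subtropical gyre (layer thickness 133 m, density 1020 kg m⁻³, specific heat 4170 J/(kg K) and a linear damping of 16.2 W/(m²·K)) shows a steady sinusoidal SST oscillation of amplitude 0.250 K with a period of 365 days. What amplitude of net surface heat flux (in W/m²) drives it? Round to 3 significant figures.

28.5

Areal heat capacity C = ρ c_p D = 1020 × 4170 × 133 = 5.66×10^8 J m⁻² K⁻¹.
ω = 2π / 3.15×10^7 s = 1.99×10^-7 s⁻¹.
√((Cω)² + λ²) = √((113)² + 16.2²) = 114 W/(m²·K).
F₀ = A × √((Cω)²+λ²) = 0.250 × 114 = 28.5 W/m².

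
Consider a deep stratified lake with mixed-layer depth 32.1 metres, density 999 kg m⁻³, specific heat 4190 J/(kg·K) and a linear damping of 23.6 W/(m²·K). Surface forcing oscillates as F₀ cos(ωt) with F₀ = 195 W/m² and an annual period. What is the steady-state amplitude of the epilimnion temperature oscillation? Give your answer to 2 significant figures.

5.5 K

Areal heat capacity C = ρ c_p D = 999 × 4190 × 32.1 = 1.34×10^8 J/(m²·K).
Angular frequency ω = 2π / T = 2π / 3.15×10^7 s = 1.99×10^-7 s⁻¹.
√((Cω)² + λ²) = √((26.8)² + 23.6²) = 35.7 W/(m²·K).
Amplitude A = F₀ / √((Cω)²+λ²) = 195 / 35.7 = 5.46 K.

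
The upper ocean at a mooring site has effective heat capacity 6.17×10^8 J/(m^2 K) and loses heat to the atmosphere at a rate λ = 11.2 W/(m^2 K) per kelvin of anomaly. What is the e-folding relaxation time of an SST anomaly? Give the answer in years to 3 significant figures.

1.75 years

Areal heat capacity C = 6.17×10^8 J/(m^2 K) (given).
Relaxation time τ = C / λ = 6.17×10^8 / 11.2 = 5.51×10^7 s.
In years: 5.51×10^7 s / (3.156×10^7 s/year) = 1.75 years.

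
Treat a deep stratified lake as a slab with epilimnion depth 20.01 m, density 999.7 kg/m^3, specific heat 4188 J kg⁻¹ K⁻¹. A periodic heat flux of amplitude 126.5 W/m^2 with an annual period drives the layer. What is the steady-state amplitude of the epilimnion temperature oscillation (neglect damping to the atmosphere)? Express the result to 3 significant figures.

Areal heat capacity C = ρ c_p D = 999.7 × 4188 × 20.01 = 8.38×10^7 J/(m²·K).
Angular frequency ω = 2π / T = 2π / 3.15×10^7 s = 1.99×10^-7 s⁻¹.
Cω = 8.38×10^7 × 1.99×10^-7 = 16.7 W/(m²·K).
Amplitude A = F₀ / (Cω) = 126.5 / 16.7 = 7.58 K.

7.58 K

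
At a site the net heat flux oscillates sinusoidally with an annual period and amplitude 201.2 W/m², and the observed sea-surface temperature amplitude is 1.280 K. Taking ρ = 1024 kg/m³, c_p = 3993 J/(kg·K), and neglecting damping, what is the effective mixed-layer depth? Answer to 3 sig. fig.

ω = 2π / 3.15×10^7 s = 1.99×10^-7 s⁻¹.
Required C = F₀ / (A ω) = 201.2 / (1.280 × 1.99×10^-7) = 7.89×10^8 J/(m²·K).
D = C / (ρ c_p) = 7.89×10^8 / (1024 × 3993) = 193 m.

193 m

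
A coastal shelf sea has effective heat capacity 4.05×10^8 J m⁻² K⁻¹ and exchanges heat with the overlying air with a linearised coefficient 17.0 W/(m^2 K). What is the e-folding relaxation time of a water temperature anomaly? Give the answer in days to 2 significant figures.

280 days

Areal heat capacity C = 4.05×10^8 J m⁻² K⁻¹ (given).
Relaxation time τ = C / λ = 4.05×10^8 / 17.0 = 2.38×10^7 s.
In days: 2.38×10^7 s / (86400 s/day) = 276 days.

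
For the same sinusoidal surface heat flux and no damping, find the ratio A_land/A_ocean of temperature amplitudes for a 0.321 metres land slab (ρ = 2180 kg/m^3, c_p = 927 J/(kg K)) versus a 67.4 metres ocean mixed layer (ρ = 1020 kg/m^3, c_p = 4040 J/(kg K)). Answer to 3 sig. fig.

428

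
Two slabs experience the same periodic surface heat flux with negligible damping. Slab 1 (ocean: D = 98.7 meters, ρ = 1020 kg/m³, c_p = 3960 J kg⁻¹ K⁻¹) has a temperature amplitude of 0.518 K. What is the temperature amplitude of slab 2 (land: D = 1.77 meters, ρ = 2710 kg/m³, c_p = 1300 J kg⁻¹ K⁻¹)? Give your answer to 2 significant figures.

33 K

C_ocean = 3.99×10^8 J/(m²·K); C_land = 6.24×10^6 J/(m²·K).
A ∝ 1/C ⇒ A_land = A_ocean × C_ocean/C_land = 0.518 × 63.9 = 33.1 K.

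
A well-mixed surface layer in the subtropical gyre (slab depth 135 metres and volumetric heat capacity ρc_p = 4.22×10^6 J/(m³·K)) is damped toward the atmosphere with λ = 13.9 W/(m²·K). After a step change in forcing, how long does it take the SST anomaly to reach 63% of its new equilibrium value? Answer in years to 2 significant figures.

Areal heat capacity C = ρc_p × D = 4.22×10^6 × 135 = 5.70×10^8 J/(m²·K).
τ = C / λ = 5.70×10^8 / 13.9 = 4.10×10^7 s.
Fraction reached: 1 − e^(−t/τ) = 0.63 ⇒ t = −τ ln(1 − 0.63) = τ × 0.994.
t = 4.08×10^7 s = 1.29 years.

1.3 years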